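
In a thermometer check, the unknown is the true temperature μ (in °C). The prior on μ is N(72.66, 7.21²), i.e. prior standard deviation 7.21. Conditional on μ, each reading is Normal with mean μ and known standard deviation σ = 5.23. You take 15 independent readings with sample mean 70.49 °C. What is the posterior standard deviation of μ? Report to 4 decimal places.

1.3273

For Normal data with known variance σ², a Normal(μ₀, σ₀²) prior on μ is conjugate. Posterior precision = 1/σ₀² + n/σ²; posterior mean is the precision-weighted average of μ₀ and x̄.
σ₀² = 7.21² = 51.9841, σ² = 5.23² = 27.3529; σ² + n·σ₀² = 27.3529 + 15·51.9841 = 807.1144.
Posterior precision = 1/σ₀² + n/σ² = 1/51.9841 + 15/27.3529 = (σ² + n·σ₀²)/(σ₀²σ²) = 807.1144/(51.9841·27.3529); posterior variance σₙ² = σ₀²σ²/(σ² + n·σ₀²) = 51.9841·27.3529/807.1144 = 1.761728.
Posterior SD = √σₙ² = √(51.9841·27.3529/807.1144) = 1.3273.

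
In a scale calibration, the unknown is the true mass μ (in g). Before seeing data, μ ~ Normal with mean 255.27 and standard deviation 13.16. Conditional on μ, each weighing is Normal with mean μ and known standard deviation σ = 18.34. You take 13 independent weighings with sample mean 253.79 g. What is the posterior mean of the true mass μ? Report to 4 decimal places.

253.9824

For Normal data with known variance σ², a Normal(μ₀, σ₀²) prior on μ is conjugate. Posterior precision = 1/σ₀² + n/σ²; posterior mean is the precision-weighted average of μ₀ and x̄.
n·x̄ = 13·253.79 = 3299.27.
σ₀² = 13.16² = 173.1856, σ² = 18.34² = 336.3556; σ² + n·σ₀² = 336.3556 + 13·173.1856 = 2587.7684.
Posterior mean = (μ₀/σ₀² + n·x̄/σ²)/(1/σ₀² + n/σ²) = (σ²·μ₀ + σ₀²·n·x̄)/(σ² + n·σ₀²) = (336.3556·255.27 + 173.1856·3299.27)/2587.7684 = 657247.548524/2587.7684 = 253.9824.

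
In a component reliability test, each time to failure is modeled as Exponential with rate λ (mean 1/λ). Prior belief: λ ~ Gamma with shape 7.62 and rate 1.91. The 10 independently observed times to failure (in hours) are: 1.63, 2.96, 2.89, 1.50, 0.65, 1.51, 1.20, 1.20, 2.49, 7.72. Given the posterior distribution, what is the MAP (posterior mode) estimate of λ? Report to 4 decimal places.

With a Gamma(shape α, rate β) prior on the exponential rate λ, the posterior after n observations with total T = Σxᵢ is Gamma(α+n, β+T).
Sum of observations T = 23.75 hours; n = 10.
Posterior: Gamma(7.62+10, 1.91+23.75) = Gamma(17.62, 25.66).
Mode = (α−1)/β = 0.6477.

0.6477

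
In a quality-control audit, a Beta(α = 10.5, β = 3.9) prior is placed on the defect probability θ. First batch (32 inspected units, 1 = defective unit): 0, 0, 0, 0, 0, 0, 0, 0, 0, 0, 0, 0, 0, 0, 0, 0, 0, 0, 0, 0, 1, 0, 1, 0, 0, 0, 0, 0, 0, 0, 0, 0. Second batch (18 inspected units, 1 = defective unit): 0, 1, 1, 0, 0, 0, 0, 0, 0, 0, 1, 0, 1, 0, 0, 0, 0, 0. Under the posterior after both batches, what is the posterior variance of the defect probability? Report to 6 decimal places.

0.002914

The Beta prior is conjugate to a Binomial/Bernoulli likelihood; the update adds successes to α and failures to β.
After batch 1: Beta(10.5+2, 3.9+30) = Beta(12.5, 33.9).
After batch 2: Beta(12.5+4, 33.9+14) = Beta(16.5, 47.9).
Var = αβ/((α+β)²(α+β+1)) = 16.5·47.9/(64.4²·65.4) = 0.002914.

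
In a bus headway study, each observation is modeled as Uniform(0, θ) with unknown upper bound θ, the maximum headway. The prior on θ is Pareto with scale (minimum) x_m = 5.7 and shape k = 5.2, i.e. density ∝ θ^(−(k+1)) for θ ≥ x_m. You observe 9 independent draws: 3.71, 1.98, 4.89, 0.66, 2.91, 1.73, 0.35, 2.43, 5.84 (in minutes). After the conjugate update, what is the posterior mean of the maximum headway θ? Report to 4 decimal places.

6.2824

A Pareto(scale x_m, shape k) prior on the upper bound θ of Uniform(0, θ) is conjugate: posterior is Pareto(max(x_m, max xᵢ), k + n).
Sample maximum = 5.84; prior scale x_m = 5.7 → posterior scale = max = 5.84.
Posterior shape = 5.2 + 9 = 14.2.
E[θ|data] = k·x_m/(k−1) = 14.2·5.84/13.2 = 6.2824.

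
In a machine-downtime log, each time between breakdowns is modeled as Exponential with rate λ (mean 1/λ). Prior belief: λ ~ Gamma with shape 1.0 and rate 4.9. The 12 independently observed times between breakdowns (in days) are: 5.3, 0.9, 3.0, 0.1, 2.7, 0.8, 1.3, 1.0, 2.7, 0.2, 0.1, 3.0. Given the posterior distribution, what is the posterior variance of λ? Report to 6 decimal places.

0.019231

With a Gamma(shape α, rate β) prior on the exponential rate λ, the posterior after n observations with total T = Σxᵢ is Gamma(α+n, β+T).
Sum of observations T = 21.1 days; n = 12.
Posterior: Gamma(1.0+12, 4.9+21.1) = Gamma(13.0, 26.0).
Var = α/β² = 0.019231.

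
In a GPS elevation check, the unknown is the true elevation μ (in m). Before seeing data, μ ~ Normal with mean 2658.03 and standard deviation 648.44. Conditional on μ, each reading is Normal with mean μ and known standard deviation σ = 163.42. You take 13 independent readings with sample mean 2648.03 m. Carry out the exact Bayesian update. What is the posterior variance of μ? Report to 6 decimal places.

For Normal data with known variance σ², a Normal(μ₀, σ₀²) prior on μ is conjugate. Posterior precision = 1/σ₀² + n/σ²; posterior mean is the precision-weighted average of μ₀ and x̄.
σ₀² = 648.44² = 420474.4336, σ² = 163.42² = 26706.0964; σ² + n·σ₀² = 26706.0964 + 13·420474.4336 = 5492873.7332.
Posterior precision = 1/σ₀² + n/σ² = 1/420474.4336 + 13/26706.0964 = (σ² + n·σ₀²)/(σ₀²σ²) = 5492873.7332/(420474.4336·26706.0964); posterior variance σₙ² = σ₀²σ²/(σ² + n·σ₀²) = 420474.4336·26706.0964/5492873.7332 = 2044.327123.

2044.327123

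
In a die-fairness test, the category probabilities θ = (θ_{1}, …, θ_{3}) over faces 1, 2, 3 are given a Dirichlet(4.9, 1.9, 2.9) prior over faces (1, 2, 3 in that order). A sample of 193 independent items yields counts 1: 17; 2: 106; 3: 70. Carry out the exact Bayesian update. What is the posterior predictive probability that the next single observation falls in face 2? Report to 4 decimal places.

The Dirichlet prior is conjugate to the Multinomial likelihood: each posterior αⱼ = prior αⱼ + observed count nⱼ.
Posterior concentration: (21.9, 107.9, 72.9), total = 202.7.
P(next = 2 | data) = α_{2}/Σα = 0.5323.

0.5323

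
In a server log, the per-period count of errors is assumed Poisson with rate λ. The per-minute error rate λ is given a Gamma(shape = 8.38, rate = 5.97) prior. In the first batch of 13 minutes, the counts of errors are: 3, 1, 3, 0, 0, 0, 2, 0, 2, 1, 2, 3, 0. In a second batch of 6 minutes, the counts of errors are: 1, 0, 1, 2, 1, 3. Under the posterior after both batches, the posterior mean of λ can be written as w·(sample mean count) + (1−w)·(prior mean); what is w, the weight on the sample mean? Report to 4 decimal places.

With a Gamma(shape α, rate β) prior, the Poisson likelihood is conjugate: the posterior is Gamma(α + ΣXᵢ, β + n).
Total number of minutes: n = 13 + 6 = 19.
Posterior mean = (α₀+S)/(β₀+n) = [n/(β₀+n)]·(S/n) + [β₀/(β₀+n)]·(α₀/β₀), so only n and β₀ enter the weight.
Weight on data w = n/(β₀+n) = 19/(5.97+19) = 19/24.97 = 0.7609.

0.7609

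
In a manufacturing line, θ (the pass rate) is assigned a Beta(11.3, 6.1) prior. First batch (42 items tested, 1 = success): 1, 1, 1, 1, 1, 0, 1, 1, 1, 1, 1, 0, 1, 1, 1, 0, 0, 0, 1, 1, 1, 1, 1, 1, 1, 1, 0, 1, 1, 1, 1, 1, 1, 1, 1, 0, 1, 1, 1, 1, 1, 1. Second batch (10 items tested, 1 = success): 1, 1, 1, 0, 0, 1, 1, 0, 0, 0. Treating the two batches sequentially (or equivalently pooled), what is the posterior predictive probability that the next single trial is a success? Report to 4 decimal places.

The Beta prior is conjugate to a Binomial/Bernoulli likelihood; the update adds successes to α and failures to β.
After batch 1: Beta(11.3+35, 6.1+7) = Beta(46.3, 13.1).
After batch 2: Beta(46.3+5, 13.1+5) = Beta(51.3, 18.1).
For a single future Bernoulli trial, P(success | data) = α/(α+β) = 0.7392.

0.7392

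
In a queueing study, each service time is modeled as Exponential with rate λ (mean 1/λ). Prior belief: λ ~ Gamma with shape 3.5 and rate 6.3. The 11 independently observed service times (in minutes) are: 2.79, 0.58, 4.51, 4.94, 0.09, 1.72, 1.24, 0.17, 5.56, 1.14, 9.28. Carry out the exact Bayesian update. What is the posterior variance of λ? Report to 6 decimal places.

With a Gamma(shape α, rate β) prior on the exponential rate λ, the posterior after n observations with total T = Σxᵢ is Gamma(α+n, β+T).
Sum of observations T = 32.02 minutes; n = 11.
Posterior: Gamma(3.5+11, 6.3+32.02) = Gamma(14.5, 38.32).
Var = α/β² = 0.009875.

0.009875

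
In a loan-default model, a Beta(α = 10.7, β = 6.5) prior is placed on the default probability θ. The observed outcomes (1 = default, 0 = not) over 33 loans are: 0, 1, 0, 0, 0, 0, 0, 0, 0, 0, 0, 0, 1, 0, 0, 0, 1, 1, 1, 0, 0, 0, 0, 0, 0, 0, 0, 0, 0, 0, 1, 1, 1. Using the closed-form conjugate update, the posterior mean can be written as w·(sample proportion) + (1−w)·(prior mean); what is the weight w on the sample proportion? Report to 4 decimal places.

0.6574

The Beta prior is conjugate to a Binomial/Bernoulli likelihood; the update adds successes to α and failures to β.
Posterior mean = (α₀+k)/(α₀+β₀+n) = [n/(α₀+β₀+n)]·(k/n) + [(α₀+β₀)/(α₀+β₀+n)]·α₀/(α₀+β₀), so only n and the prior enter the weight.
The weight on the data is w = n/(α₀+β₀+n) = 33/(10.7+6.5+33) = 33/50.2 = 0.6574.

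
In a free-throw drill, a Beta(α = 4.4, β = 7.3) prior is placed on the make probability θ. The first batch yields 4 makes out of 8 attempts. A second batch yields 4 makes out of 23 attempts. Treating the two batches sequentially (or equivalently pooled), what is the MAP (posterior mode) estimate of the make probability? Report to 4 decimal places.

0.2801

The Beta prior is conjugate to a Binomial/Bernoulli likelihood; the update adds successes to α and failures to β.
After batch 1: Beta(4.4+4, 7.3+4) = Beta(8.4, 11.3).
After batch 2: Beta(8.4+4, 11.3+19) = Beta(12.4, 30.3).
Mode of Beta(a,b) for a,b>1 is (a−1)/(a+b−2) = 11.4/40.7 = 0.2801.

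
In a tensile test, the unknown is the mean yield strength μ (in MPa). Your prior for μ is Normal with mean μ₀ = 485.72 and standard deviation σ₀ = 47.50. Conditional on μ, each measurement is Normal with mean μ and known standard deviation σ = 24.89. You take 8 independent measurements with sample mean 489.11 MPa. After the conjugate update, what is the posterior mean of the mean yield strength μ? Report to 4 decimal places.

488.9975

For Normal data with known variance σ², a Normal(μ₀, σ₀²) prior on μ is conjugate. Posterior precision = 1/σ₀² + n/σ²; posterior mean is the precision-weighted average of μ₀ and x̄.
n·x̄ = 8·489.11 = 3912.88.
σ₀² = 47.50² = 2256.25, σ² = 24.89² = 619.5121; σ² + n·σ₀² = 619.5121 + 8·2256.25 = 18669.5121.
Posterior mean = (μ₀/σ₀² + n·x̄/σ²)/(1/σ₀² + n/σ²) = (σ²·μ₀ + σ₀²·n·x̄)/(σ² + n·σ₀²) = (619.5121·485.72 + 2256.25·3912.88)/18669.5121 = 9129344.917212/18669.5121 = 488.9975.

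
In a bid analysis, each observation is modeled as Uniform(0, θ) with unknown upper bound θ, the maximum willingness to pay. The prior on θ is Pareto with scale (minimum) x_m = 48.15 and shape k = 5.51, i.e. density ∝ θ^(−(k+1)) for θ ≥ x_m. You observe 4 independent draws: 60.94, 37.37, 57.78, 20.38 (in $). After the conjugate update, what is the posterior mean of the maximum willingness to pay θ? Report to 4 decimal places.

A Pareto(scale x_m, shape k) prior on the upper bound θ of Uniform(0, θ) is conjugate: posterior is Pareto(max(x_m, max xᵢ), k + n).
Sample maximum = 60.94; prior scale x_m = 48.15 → posterior scale = max = 60.94.
Posterior shape = 5.51 + 4 = 9.51.
E[θ|data] = k·x_m/(k−1) = 9.51·60.94/8.51 = 68.1010.

68.1010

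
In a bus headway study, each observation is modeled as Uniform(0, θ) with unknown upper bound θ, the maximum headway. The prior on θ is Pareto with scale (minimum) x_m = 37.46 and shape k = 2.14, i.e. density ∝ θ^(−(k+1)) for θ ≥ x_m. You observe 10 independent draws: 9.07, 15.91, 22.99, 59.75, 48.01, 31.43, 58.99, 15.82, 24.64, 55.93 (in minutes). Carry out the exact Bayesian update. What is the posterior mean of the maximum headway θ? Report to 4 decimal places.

A Pareto(scale x_m, shape k) prior on the upper bound θ of Uniform(0, θ) is conjugate: posterior is Pareto(max(x_m, max xᵢ), k + n).
Sample maximum = 59.75; prior scale x_m = 37.46 → posterior scale = max = 59.75.
Posterior shape = 2.14 + 10 = 12.14.
E[θ|data] = k·x_m/(k−1) = 12.14·59.75/11.14 = 65.1136.

65.1136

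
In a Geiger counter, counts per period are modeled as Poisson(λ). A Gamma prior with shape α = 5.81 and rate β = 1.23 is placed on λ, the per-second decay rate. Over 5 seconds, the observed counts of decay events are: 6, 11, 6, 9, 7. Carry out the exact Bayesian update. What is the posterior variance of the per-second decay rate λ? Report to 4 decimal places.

1.1545

With a Gamma(shape α, rate β) prior, the Poisson likelihood is conjugate: the posterior is Gamma(α + ΣXᵢ, β + n).
Sum of counts S = 39 over n = 5 seconds.
Posterior: Gamma(α+S, β+n) = Gamma(5.81+39, 1.23+5) = Gamma(44.81, 6.23).
Var = α/β² = 44.81/6.23² = 1.1545.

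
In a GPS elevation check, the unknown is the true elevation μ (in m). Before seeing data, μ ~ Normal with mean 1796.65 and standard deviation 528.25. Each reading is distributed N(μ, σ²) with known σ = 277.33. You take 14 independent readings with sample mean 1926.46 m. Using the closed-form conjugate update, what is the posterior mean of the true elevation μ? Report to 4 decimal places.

For Normal data with known variance σ², a Normal(μ₀, σ₀²) prior on μ is conjugate. Posterior precision = 1/σ₀² + n/σ²; posterior mean is the precision-weighted average of μ₀ and x̄.
n·x̄ = 14·1926.46 = 26970.44.
σ₀² = 528.25² = 279048.0625, σ² = 277.33² = 76911.9289; σ² + n·σ₀² = 76911.9289 + 14·279048.0625 = 3983584.8039.
Posterior mean = (μ₀/σ₀² + n·x̄/σ²)/(1/σ₀² + n/σ²) = (σ²·μ₀ + σ₀²·n·x̄)/(σ² + n·σ₀²) = (76911.9289·1796.65 + 279048.0625·26970.44)/3983584.8039 = 7664232843.830685/3983584.8039 = 1923.9537.

1923.9537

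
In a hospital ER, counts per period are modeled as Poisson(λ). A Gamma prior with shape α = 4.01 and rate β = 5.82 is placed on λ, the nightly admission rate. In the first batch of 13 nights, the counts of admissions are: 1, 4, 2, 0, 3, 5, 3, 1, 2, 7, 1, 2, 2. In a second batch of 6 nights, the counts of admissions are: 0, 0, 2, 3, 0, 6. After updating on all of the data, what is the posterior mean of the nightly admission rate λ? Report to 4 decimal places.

With a Gamma(shape α, rate β) prior, the Poisson likelihood is conjugate: the posterior is Gamma(α + ΣXᵢ, β + n).
Batch 1: sum of counts S = 33 over n = 13 nights.
After batch 1: Gamma(α+S, β+n) = Gamma(4.01+33, 5.82+13) = Gamma(37.01, 18.82).
Batch 2: sum of counts S = 11 over n = 6 nights.
After batch 2: Gamma(α+S, β+n) = Gamma(37.01+11, 18.82+6) = Gamma(48.01, 24.82).
Posterior mean = α/β = 48.01/24.82 = 1.9343.

1.9343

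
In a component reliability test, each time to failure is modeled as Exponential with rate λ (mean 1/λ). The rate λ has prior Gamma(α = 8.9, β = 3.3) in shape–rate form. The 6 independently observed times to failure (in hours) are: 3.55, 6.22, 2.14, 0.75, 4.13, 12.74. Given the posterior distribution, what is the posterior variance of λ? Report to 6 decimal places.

0.013824

With a Gamma(shape α, rate β) prior on the exponential rate λ, the posterior after n observations with total T = Σxᵢ is Gamma(α+n, β+T).
Sum of observations T = 29.53 hours; n = 6.
Posterior: Gamma(8.9+6, 3.3+29.53) = Gamma(14.9, 32.83).
Var = α/β² = 0.013824.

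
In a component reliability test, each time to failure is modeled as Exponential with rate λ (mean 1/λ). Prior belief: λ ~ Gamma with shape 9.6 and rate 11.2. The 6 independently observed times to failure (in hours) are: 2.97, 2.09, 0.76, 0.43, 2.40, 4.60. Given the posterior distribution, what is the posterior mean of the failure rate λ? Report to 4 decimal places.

With a Gamma(shape α, rate β) prior on the exponential rate λ, the posterior after n observations with total T = Σxᵢ is Gamma(α+n, β+T).
Sum of observations T = 13.25 hours; n = 6.
Posterior: Gamma(9.6+6, 11.2+13.25) = Gamma(15.6, 24.45).
Posterior mean of λ = α/β = 15.6/24.45 = 0.6380.

0.6380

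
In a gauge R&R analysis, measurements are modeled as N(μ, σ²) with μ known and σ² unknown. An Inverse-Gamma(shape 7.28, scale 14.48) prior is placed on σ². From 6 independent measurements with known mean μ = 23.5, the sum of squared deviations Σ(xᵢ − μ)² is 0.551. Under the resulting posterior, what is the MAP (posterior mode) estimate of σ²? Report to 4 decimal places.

With known mean μ and an Inverse-Gamma(α, β) prior on σ², the Normal likelihood is conjugate: posterior is Inv-Gamma(α + n/2, β + Σ(xᵢ−μ)²/2).
Posterior: Inv-Gamma(7.28 + 6/2, 14.48 + 0.551/2) = Inv-Gamma(10.28, 14.7555).
Mode = β/(α+1) = 14.7555/11.28 = 1.3081.

1.3081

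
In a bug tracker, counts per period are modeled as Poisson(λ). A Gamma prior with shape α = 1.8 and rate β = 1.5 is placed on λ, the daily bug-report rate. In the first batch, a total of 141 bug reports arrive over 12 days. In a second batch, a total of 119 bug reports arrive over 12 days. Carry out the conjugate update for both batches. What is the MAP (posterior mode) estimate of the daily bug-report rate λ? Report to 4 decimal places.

10.2275

With a Gamma(shape α, rate β) prior, the Poisson likelihood is conjugate: the posterior is Gamma(α + ΣXᵢ, β + n).
After batch 1: Gamma(α+S, β+n) = Gamma(1.8+141, 1.5+12) = Gamma(142.8, 13.5).
After batch 2: Gamma(α+S, β+n) = Gamma(142.8+119, 13.5+12) = Gamma(261.8, 25.5).
Mode of Gamma(α,β) for α≥1 is (α−1)/β = 260.8/25.5 = 10.2275.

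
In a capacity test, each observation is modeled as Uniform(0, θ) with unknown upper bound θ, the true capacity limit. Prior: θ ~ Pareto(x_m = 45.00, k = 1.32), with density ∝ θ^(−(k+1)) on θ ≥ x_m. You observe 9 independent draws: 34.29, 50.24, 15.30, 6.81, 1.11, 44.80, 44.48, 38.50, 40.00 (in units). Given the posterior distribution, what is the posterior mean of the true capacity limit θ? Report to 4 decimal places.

55.6306

A Pareto(scale x_m, shape k) prior on the upper bound θ of Uniform(0, θ) is conjugate: posterior is Pareto(max(x_m, max xᵢ), k + n).
Sample maximum = 50.24; prior scale x_m = 45.00 → posterior scale = max = 50.24.
Posterior shape = 1.32 + 9 = 10.32.
E[θ|data] = k·x_m/(k−1) = 10.32·50.24/9.32 = 55.6306.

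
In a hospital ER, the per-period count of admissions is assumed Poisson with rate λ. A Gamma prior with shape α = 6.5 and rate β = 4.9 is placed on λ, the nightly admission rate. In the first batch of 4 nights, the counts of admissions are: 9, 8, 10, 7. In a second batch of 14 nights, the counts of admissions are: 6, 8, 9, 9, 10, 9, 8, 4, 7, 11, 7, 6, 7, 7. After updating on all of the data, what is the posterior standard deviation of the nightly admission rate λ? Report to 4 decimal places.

With a Gamma(shape α, rate β) prior, the Poisson likelihood is conjugate: the posterior is Gamma(α + ΣXᵢ, β + n).
Batch 1: sum of counts S = 34 over n = 4 nights.
After batch 1: Gamma(α+S, β+n) = Gamma(6.5+34, 4.9+4) = Gamma(40.5, 8.9).
Batch 2: sum of counts S = 108 over n = 14 nights.
After batch 2: Gamma(α+S, β+n) = Gamma(40.5+108, 8.9+14) = Gamma(148.5, 22.9).
SD = √α/β = √148.5/22.9 = 0.5321.

0.5321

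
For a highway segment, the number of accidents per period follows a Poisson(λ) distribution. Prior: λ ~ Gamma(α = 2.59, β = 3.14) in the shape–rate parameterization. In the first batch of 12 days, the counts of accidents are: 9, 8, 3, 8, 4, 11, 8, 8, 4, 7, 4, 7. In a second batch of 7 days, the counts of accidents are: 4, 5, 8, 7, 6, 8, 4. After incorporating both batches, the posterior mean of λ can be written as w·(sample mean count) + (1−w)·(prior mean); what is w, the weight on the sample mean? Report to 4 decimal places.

With a Gamma(shape α, rate β) prior, the Poisson likelihood is conjugate: the posterior is Gamma(α + ΣXᵢ, β + n).
Total number of days: n = 12 + 7 = 19.
Posterior mean = (α₀+S)/(β₀+n) = [n/(β₀+n)]·(S/n) + [β₀/(β₀+n)]·(α₀/β₀), so only n and β₀ enter the weight.
Weight on data w = n/(β₀+n) = 19/(3.14+19) = 19/22.14 = 0.8582.

0.8582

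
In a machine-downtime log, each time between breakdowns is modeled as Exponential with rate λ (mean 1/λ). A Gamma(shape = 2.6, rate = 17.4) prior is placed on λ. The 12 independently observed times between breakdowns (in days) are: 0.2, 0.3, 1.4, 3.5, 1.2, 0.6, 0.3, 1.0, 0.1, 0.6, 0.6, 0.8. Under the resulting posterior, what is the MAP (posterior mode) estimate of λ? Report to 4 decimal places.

With a Gamma(shape α, rate β) prior on the exponential rate λ, the posterior after n observations with total T = Σxᵢ is Gamma(α+n, β+T).
Sum of observations T = 10.6 days; n = 12.
Posterior: Gamma(2.6+12, 17.4+10.6) = Gamma(14.6, 28.0).
Mode = (α−1)/β = 0.4857.

0.4857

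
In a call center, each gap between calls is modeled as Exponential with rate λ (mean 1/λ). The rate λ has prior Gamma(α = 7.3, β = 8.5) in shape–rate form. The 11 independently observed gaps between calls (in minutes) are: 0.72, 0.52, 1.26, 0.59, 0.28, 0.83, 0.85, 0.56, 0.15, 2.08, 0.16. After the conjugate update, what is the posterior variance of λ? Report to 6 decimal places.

0.067218

With a Gamma(shape α, rate β) prior on the exponential rate λ, the posterior after n observations with total T = Σxᵢ is Gamma(α+n, β+T).
Sum of observations T = 8.00 minutes; n = 11.
Posterior: Gamma(7.3+11, 8.5+8.00) = Gamma(18.3, 16.50).
Var = α/β² = 0.067218.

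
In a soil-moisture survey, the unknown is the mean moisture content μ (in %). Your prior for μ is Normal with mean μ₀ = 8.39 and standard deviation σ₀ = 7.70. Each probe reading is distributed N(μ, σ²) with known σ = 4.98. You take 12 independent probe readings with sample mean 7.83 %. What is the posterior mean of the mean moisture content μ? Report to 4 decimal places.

For Normal data with known variance σ², a Normal(μ₀, σ₀²) prior on μ is conjugate. Posterior precision = 1/σ₀² + n/σ²; posterior mean is the precision-weighted average of μ₀ and x̄.
n·x̄ = 12·7.83 = 93.96.
σ₀² = 7.70² = 59.29, σ² = 4.98² = 24.8004; σ² + n·σ₀² = 24.8004 + 12·59.29 = 736.2804.
Posterior mean = (μ₀/σ₀² + n·x̄/σ²)/(1/σ₀² + n/σ²) = (σ²·μ₀ + σ₀²·n·x̄)/(σ² + n·σ₀²) = (24.8004·8.39 + 59.29·93.96)/736.2804 = 5778.963756/736.2804 = 7.8489.

7.8489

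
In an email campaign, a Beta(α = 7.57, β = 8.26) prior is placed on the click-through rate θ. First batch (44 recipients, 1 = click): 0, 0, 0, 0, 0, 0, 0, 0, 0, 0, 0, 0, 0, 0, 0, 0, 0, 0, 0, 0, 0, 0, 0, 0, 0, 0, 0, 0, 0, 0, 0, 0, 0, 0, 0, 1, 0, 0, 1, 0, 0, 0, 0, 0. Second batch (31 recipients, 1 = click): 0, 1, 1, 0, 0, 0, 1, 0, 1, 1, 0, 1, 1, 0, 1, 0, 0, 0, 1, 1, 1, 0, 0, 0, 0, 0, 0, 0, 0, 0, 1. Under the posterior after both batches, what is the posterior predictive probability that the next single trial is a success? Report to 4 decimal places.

The Beta prior is conjugate to a Binomial/Bernoulli likelihood; the update adds successes to α and failures to β.
After batch 1: Beta(7.57+2, 8.26+42) = Beta(9.57, 50.26).
After batch 2: Beta(9.57+12, 50.26+19) = Beta(21.57, 69.26).
For a single future Bernoulli trial, P(success | data) = α/(α+β) = 0.2375.

0.2375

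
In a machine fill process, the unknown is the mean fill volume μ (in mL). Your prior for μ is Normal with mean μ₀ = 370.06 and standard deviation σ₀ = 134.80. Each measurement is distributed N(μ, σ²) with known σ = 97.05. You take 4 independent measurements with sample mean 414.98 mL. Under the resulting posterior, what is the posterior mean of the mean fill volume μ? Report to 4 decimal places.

For Normal data with known variance σ², a Normal(μ₀, σ₀²) prior on μ is conjugate. Posterior precision = 1/σ₀² + n/σ²; posterior mean is the precision-weighted average of μ₀ and x̄.
n·x̄ = 4·414.98 = 1659.92.
σ₀² = 134.80² = 18171.04, σ² = 97.05² = 9418.7025; σ² + n·σ₀² = 9418.7025 + 4·18171.04 = 82102.8625.
Posterior mean = (μ₀/σ₀² + n·x̄/σ²)/(1/σ₀² + n/σ²) = (σ²·μ₀ + σ₀²·n·x̄)/(σ² + n·σ₀²) = (9418.7025·370.06 + 18171.04·1659.92)/82102.8625 = 33647957.76395/82102.8625 = 409.8269.

409.8269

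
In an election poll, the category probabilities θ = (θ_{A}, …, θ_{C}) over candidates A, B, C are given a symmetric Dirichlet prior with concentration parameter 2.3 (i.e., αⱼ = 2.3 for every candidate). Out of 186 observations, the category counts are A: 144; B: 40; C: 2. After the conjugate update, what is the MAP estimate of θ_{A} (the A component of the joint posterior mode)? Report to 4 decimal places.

0.7651

The Dirichlet prior is conjugate to the Multinomial likelihood: each posterior αⱼ = prior αⱼ + observed count nⱼ.
Posterior concentration: (146.3, 42.3, 4.3), total = 192.9.
Joint mode component: (α_{A}−1)/(Σα−K) = 145.3/189.9 = 0.7651.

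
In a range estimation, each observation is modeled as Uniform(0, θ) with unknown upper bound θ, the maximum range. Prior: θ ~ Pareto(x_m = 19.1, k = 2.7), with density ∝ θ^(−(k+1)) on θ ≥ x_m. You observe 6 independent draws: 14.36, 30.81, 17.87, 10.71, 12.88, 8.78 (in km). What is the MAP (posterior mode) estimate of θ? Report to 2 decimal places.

30.81

A Pareto(scale x_m, shape k) prior on the upper bound θ of Uniform(0, θ) is conjugate: posterior is Pareto(max(x_m, max xᵢ), k + n).
Sample maximum = 30.81; prior scale x_m = 19.1 → posterior scale = max = 30.81.
Posterior shape = 2.7 + 6 = 8.7.
The Pareto density is decreasing on [x_m, ∞), so the mode is x_m = 30.81.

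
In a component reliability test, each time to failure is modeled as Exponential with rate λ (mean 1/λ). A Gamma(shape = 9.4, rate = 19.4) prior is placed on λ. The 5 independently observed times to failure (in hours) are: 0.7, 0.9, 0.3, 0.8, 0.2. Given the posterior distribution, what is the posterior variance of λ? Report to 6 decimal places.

With a Gamma(shape α, rate β) prior on the exponential rate λ, the posterior after n observations with total T = Σxᵢ is Gamma(α+n, β+T).
Sum of observations T = 2.9 hours; n = 5.
Posterior: Gamma(9.4+5, 19.4+2.9) = Gamma(14.4, 22.3).
Var = α/β² = 0.028957.

0.028957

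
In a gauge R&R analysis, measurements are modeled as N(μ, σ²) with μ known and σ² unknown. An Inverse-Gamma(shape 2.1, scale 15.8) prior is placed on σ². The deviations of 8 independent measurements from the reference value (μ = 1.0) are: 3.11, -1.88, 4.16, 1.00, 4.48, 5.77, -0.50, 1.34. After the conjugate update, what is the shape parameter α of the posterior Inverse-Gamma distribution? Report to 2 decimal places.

With known mean μ and an Inverse-Gamma(α, β) prior on σ², the Normal likelihood is conjugate: posterior is Inv-Gamma(α + n/2, β + Σ(xᵢ−μ)²/2).
Σ(xᵢ−μ)² = (3.11)² + (-1.88)² + (4.16)² + (1.00)² + (4.48)² + (5.77)² + (-0.50)² + (1.34)² = 86.9210.
Posterior: Inv-Gamma(2.1 + 8/2, 15.8 + 86.9210/2) = Inv-Gamma(6.10, 59.26050).
Posterior α = 6.10.

6.10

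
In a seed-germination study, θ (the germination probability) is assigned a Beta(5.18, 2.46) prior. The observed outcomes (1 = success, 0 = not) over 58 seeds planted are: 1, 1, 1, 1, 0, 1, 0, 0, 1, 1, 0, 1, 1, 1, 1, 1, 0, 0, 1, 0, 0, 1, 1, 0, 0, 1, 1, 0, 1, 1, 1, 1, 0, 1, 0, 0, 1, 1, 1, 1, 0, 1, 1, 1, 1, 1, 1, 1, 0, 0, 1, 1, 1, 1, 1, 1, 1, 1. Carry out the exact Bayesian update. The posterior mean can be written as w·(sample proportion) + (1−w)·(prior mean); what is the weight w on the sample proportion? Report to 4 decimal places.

The Beta prior is conjugate to a Binomial/Bernoulli likelihood; the update adds successes to α and failures to β.
Posterior mean = (α₀+k)/(α₀+β₀+n) = [n/(α₀+β₀+n)]·(k/n) + [(α₀+β₀)/(α₀+β₀+n)]·α₀/(α₀+β₀), so only n and the prior enter the weight.
The weight on the data is w = n/(α₀+β₀+n) = 58/(5.18+2.46+58) = 58/65.64 = 0.8836.

0.8836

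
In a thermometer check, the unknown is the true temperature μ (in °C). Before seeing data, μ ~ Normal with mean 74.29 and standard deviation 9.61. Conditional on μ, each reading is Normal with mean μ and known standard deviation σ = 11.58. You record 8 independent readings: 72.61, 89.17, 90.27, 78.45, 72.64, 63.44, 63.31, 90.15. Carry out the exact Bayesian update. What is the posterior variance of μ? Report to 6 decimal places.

14.187074

For Normal data with known variance σ², a Normal(μ₀, σ₀²) prior on μ is conjugate. Posterior precision = 1/σ₀² + n/σ²; posterior mean is the precision-weighted average of μ₀ and x̄.
σ₀² = 9.61² = 92.3521, σ² = 11.58² = 134.0964; σ² + n·σ₀² = 134.0964 + 8·92.3521 = 872.9132.
Posterior precision = 1/σ₀² + n/σ² = 1/92.3521 + 8/134.0964 = (σ² + n·σ₀²)/(σ₀²σ²) = 872.9132/(92.3521·134.0964); posterior variance σₙ² = σ₀²σ²/(σ² + n·σ₀²) = 92.3521·134.0964/872.9132 = 14.187074.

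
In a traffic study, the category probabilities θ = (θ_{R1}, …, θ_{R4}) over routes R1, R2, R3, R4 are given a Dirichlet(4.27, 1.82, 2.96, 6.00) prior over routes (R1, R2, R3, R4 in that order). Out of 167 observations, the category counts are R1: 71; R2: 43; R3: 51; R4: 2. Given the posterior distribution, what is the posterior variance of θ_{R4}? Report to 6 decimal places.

0.000230

The Dirichlet prior is conjugate to the Multinomial likelihood: each posterior αⱼ = prior αⱼ + observed count nⱼ.
Posterior concentration: (75.27, 44.82, 53.96, 8.00), total = 182.05.
Var[θ_j] = α_j(Σα−α_j)/((Σα)²(Σα+1)) = 8.00·174.05/(182.05²·183.05) = 0.000230.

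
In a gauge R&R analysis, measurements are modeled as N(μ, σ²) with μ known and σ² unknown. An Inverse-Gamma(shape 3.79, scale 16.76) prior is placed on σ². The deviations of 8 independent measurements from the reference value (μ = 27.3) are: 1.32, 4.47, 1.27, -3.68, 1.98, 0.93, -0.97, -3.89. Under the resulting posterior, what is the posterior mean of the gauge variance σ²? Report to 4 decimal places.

6.7199

With known mean μ and an Inverse-Gamma(α, β) prior on σ², the Normal likelihood is conjugate: posterior is Inv-Gamma(α + n/2, β + Σ(xᵢ−μ)²/2).
Σ(xᵢ−μ)² = (1.32)² + (4.47)² + (1.27)² + (-3.68)² + (1.98)² + (0.93)² + (-0.97)² + (-3.89)² = 57.7369.
Posterior: Inv-Gamma(3.79 + 8/2, 16.76 + 57.7369/2) = Inv-Gamma(7.79, 45.62845).
E[σ²|data] = β/(α−1) = 45.62845/6.79 = 6.7199.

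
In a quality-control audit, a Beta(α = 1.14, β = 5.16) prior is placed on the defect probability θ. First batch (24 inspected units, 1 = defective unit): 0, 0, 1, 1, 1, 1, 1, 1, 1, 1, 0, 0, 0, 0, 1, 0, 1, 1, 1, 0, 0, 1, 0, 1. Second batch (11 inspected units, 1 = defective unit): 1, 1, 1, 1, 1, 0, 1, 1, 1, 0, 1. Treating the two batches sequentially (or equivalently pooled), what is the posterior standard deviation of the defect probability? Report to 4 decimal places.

The Beta prior is conjugate to a Binomial/Bernoulli likelihood; the update adds successes to α and failures to β.
After batch 1: Beta(1.14+14, 5.16+10) = Beta(15.14, 15.16).
After batch 2: Beta(15.14+9, 15.16+2) = Beta(24.14, 17.16).
Var = αβ/((α+β)²(α+β+1)) = 24.14·17.16/(41.30²·42.30) = 0.00574135; SD = √0.00574135 = 0.0758.

0.0758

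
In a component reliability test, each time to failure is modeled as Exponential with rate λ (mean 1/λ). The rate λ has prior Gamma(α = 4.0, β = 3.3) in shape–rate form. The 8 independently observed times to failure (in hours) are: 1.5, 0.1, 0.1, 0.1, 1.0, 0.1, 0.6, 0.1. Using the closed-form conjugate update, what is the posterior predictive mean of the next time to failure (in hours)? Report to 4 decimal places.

With a Gamma(shape α, rate β) prior on the exponential rate λ, the posterior after n observations with total T = Σxᵢ is Gamma(α+n, β+T).
Sum of observations T = 3.6 hours; n = 8.
Posterior: Gamma(4.0+8, 3.3+3.6) = Gamma(12.0, 6.9).
The predictive distribution for the next observation is Lomax; its mean is β/(α−1) = 6.9/11.0 = 0.6273.

0.6273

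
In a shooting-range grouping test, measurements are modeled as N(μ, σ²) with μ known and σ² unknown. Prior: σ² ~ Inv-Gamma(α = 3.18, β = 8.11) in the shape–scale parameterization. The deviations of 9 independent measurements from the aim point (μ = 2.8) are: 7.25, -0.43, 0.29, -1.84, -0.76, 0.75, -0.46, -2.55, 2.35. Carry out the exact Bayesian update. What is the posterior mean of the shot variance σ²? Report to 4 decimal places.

With known mean μ and an Inverse-Gamma(α, β) prior on σ², the Normal likelihood is conjugate: posterior is Inv-Gamma(α + n/2, β + Σ(xᵢ−μ)²/2).
Σ(xᵢ−μ)² = (7.25)² + (-0.43)² + (0.29)² + (-1.84)² + (-0.76)² + (0.75)² + (-0.46)² + (-2.55)² + (2.35)² = 69.5938.
Posterior: Inv-Gamma(3.18 + 9/2, 8.11 + 69.5938/2) = Inv-Gamma(7.68, 42.90690).
E[σ²|data] = β/(α−1) = 42.90690/6.68 = 6.4232.

6.4232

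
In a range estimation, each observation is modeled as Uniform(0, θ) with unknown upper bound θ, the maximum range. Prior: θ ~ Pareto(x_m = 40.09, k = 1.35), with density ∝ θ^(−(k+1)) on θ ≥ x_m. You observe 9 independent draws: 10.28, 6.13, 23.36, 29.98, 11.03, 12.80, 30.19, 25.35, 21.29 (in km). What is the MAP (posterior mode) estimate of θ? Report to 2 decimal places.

A Pareto(scale x_m, shape k) prior on the upper bound θ of Uniform(0, θ) is conjugate: posterior is Pareto(max(x_m, max xᵢ), k + n).
Sample maximum = 30.19; prior scale x_m = 40.09 → posterior scale = max = 40.09.
Posterior shape = 1.35 + 9 = 10.35.
The Pareto density is decreasing on [x_m, ∞), so the mode is x_m = 40.09.

40.09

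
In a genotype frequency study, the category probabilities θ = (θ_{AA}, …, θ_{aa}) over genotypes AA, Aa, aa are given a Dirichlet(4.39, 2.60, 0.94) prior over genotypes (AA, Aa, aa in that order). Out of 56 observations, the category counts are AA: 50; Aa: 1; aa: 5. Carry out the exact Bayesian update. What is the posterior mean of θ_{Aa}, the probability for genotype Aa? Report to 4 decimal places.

The Dirichlet prior is conjugate to the Multinomial likelihood: each posterior αⱼ = prior αⱼ + observed count nⱼ.
Posterior concentration: (54.39, 3.60, 5.94), total = 63.93.
E[θ_{Aa}|data] = α_{Aa}/Σα = 3.60/63.93 = 0.0563.

0.0563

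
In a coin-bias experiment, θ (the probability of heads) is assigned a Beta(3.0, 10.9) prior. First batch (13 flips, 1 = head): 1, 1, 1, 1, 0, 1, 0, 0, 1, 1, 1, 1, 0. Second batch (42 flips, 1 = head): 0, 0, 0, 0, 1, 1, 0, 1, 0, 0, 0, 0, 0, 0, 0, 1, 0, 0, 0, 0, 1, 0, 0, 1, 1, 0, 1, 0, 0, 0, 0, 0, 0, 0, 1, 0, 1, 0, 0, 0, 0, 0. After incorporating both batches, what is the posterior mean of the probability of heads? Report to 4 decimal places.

The Beta prior is conjugate to a Binomial/Bernoulli likelihood; the update adds successes to α and failures to β.
After batch 1: Beta(3.0+9, 10.9+4) = Beta(12.0, 14.9).
After batch 2: Beta(12.0+10, 14.9+32) = Beta(22.0, 46.9).
Posterior mean = α/(α+β) = 22.0/68.9 = 0.3193.

0.3193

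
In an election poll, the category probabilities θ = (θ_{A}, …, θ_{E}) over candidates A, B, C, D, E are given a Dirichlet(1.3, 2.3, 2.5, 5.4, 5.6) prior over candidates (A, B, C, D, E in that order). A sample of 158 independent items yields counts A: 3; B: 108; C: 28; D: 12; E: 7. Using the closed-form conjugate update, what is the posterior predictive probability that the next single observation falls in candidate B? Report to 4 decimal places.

The Dirichlet prior is conjugate to the Multinomial likelihood: each posterior αⱼ = prior αⱼ + observed count nⱼ.
Posterior concentration: (4.3, 110.3, 30.5, 17.4, 12.6), total = 175.1.
P(next = B | data) = α_{B}/Σα = 0.6299.

0.6299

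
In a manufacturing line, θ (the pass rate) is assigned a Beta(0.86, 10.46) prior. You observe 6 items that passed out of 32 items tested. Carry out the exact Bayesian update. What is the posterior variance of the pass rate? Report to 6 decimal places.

0.003007

The Beta prior is conjugate to a Binomial/Bernoulli likelihood; the update adds successes to α and failures to β.
Posterior: Beta(α+k, β+n−k) = Beta(0.86+6, 10.46+26) = Beta(6.86, 36.46).
Var = αβ/((α+β)²(α+β+1)) = 6.86·36.46/(43.32²·44.32) = 0.003007.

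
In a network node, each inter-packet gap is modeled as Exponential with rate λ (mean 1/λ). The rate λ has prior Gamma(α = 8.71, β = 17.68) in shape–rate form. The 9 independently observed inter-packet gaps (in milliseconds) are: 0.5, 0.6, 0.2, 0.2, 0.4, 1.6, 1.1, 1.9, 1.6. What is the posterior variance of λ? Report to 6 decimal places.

With a Gamma(shape α, rate β) prior on the exponential rate λ, the posterior after n observations with total T = Σxᵢ is Gamma(α+n, β+T).
Sum of observations T = 8.1 milliseconds; n = 9.
Posterior: Gamma(8.71+9, 17.68+8.1) = Gamma(17.71, 25.78).
Var = α/β² = 0.026647.

0.026647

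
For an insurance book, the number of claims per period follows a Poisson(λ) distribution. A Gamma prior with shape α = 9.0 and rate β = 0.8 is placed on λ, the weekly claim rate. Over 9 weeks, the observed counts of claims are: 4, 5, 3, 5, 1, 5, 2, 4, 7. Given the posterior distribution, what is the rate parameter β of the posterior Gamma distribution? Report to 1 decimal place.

With a Gamma(shape α, rate β) prior, the Poisson likelihood is conjugate: the posterior is Gamma(α + ΣXᵢ, β + n).
Sum of counts S = 36 over n = 9 weeks.
Posterior: Gamma(α+S, β+n) = Gamma(9.0+36, 0.8+9) = Gamma(45.0, 9.8).
Posterior β = 9.8.

9.8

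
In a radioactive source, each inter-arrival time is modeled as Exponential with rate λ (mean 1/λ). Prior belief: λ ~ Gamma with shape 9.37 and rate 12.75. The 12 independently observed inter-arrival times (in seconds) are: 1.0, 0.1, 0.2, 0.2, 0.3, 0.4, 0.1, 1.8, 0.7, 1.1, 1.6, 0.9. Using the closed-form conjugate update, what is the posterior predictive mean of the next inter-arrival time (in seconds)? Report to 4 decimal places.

1.0383

With a Gamma(shape α, rate β) prior on the exponential rate λ, the posterior after n observations with total T = Σxᵢ is Gamma(α+n, β+T).
Sum of observations T = 8.4 seconds; n = 12.
Posterior: Gamma(9.37+12, 12.75+8.4) = Gamma(21.37, 21.15).
The predictive distribution for the next observation is Lomax; its mean is β/(α−1) = 21.15/20.37 = 1.0383.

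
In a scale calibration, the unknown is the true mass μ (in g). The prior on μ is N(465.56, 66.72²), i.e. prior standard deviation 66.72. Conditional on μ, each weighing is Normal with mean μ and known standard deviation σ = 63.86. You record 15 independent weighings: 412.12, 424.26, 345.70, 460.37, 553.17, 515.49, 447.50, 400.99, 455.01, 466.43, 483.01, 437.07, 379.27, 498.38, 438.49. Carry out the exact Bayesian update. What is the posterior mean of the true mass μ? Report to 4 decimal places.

For Normal data with known variance σ², a Normal(μ₀, σ₀²) prior on μ is conjugate. Posterior precision = 1/σ₀² + n/σ²; posterior mean is the precision-weighted average of μ₀ and x̄.
Σxᵢ = 412.12 + 424.26 + 345.70 + 460.37 + 553.17 + 515.49 + 447.50 + 400.99 + 455.01 + 466.43 + 483.01 + 437.07 + 379.27 + 498.38 + 438.49 = 6717.26, so n·x̄ = 6717.26.
σ₀² = 66.72² = 4451.5584, σ² = 63.86² = 4078.0996; σ² + n·σ₀² = 4078.0996 + 15·4451.5584 = 70851.4756.
Posterior mean = (μ₀/σ₀² + n·x̄/σ²)/(1/σ₀² + n/σ²) = (σ²·μ₀ + σ₀²·n·x̄)/(σ² + n·σ₀²) = (4078.0996·465.56 + 4451.5584·6717.26)/70851.4756 = 31800875.22776/70851.4756 = 448.8386.

448.8386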